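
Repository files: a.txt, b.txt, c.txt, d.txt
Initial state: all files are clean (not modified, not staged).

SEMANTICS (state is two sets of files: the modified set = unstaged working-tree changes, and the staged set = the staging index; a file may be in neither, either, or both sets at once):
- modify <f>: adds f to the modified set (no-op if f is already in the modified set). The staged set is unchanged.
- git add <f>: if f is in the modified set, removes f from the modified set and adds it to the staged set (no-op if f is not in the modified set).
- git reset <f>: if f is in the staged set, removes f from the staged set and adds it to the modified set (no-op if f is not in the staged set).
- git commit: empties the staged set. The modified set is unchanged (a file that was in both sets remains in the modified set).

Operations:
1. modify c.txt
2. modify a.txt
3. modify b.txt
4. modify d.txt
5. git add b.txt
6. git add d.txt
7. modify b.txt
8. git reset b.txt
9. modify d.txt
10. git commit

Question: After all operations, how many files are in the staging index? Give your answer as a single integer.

Answer: 0

Derivation:
After op 1 (modify c.txt): modified={c.txt} staged={none}
After op 2 (modify a.txt): modified={a.txt, c.txt} staged={none}
After op 3 (modify b.txt): modified={a.txt, b.txt, c.txt} staged={none}
After op 4 (modify d.txt): modified={a.txt, b.txt, c.txt, d.txt} staged={none}
After op 5 (git add b.txt): modified={a.txt, c.txt, d.txt} staged={b.txt}
After op 6 (git add d.txt): modified={a.txt, c.txt} staged={b.txt, d.txt}
After op 7 (modify b.txt): modified={a.txt, b.txt, c.txt} staged={b.txt, d.txt}
After op 8 (git reset b.txt): modified={a.txt, b.txt, c.txt} staged={d.txt}
After op 9 (modify d.txt): modified={a.txt, b.txt, c.txt, d.txt} staged={d.txt}
After op 10 (git commit): modified={a.txt, b.txt, c.txt, d.txt} staged={none}
Final staged set: {none} -> count=0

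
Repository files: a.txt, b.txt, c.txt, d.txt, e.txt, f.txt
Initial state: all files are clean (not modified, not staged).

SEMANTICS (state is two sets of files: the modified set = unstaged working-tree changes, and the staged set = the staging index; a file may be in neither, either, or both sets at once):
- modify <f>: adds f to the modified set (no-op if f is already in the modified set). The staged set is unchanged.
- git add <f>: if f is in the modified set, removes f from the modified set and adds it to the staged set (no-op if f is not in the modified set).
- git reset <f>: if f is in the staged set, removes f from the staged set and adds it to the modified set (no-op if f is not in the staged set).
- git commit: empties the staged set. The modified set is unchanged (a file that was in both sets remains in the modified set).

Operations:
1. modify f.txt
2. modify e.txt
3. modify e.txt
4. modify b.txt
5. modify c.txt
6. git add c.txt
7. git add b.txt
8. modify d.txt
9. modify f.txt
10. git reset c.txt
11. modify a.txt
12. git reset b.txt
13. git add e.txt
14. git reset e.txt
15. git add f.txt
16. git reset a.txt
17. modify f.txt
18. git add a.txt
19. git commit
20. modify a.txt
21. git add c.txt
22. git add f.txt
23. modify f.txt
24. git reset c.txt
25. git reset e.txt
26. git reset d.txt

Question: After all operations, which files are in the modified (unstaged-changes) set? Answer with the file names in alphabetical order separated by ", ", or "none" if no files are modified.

Answer: a.txt, b.txt, c.txt, d.txt, e.txt, f.txt

Derivation:
After op 1 (modify f.txt): modified={f.txt} staged={none}
After op 2 (modify e.txt): modified={e.txt, f.txt} staged={none}
After op 3 (modify e.txt): modified={e.txt, f.txt} staged={none}
After op 4 (modify b.txt): modified={b.txt, e.txt, f.txt} staged={none}
After op 5 (modify c.txt): modified={b.txt, c.txt, e.txt, f.txt} staged={none}
After op 6 (git add c.txt): modified={b.txt, e.txt, f.txt} staged={c.txt}
After op 7 (git add b.txt): modified={e.txt, f.txt} staged={b.txt, c.txt}
After op 8 (modify d.txt): modified={d.txt, e.txt, f.txt} staged={b.txt, c.txt}
After op 9 (modify f.txt): modified={d.txt, e.txt, f.txt} staged={b.txt, c.txt}
After op 10 (git reset c.txt): modified={c.txt, d.txt, e.txt, f.txt} staged={b.txt}
After op 11 (modify a.txt): modified={a.txt, c.txt, d.txt, e.txt, f.txt} staged={b.txt}
After op 12 (git reset b.txt): modified={a.txt, b.txt, c.txt, d.txt, e.txt, f.txt} staged={none}
After op 13 (git add e.txt): modified={a.txt, b.txt, c.txt, d.txt, f.txt} staged={e.txt}
After op 14 (git reset e.txt): modified={a.txt, b.txt, c.txt, d.txt, e.txt, f.txt} staged={none}
After op 15 (git add f.txt): modified={a.txt, b.txt, c.txt, d.txt, e.txt} staged={f.txt}
After op 16 (git reset a.txt): modified={a.txt, b.txt, c.txt, d.txt, e.txt} staged={f.txt}
After op 17 (modify f.txt): modified={a.txt, b.txt, c.txt, d.txt, e.txt, f.txt} staged={f.txt}
After op 18 (git add a.txt): modified={b.txt, c.txt, d.txt, e.txt, f.txt} staged={a.txt, f.txt}
After op 19 (git commit): modified={b.txt, c.txt, d.txt, e.txt, f.txt} staged={none}
After op 20 (modify a.txt): modified={a.txt, b.txt, c.txt, d.txt, e.txt, f.txt} staged={none}
After op 21 (git add c.txt): modified={a.txt, b.txt, d.txt, e.txt, f.txt} staged={c.txt}
After op 22 (git add f.txt): modified={a.txt, b.txt, d.txt, e.txt} staged={c.txt, f.txt}
After op 23 (modify f.txt): modified={a.txt, b.txt, d.txt, e.txt, f.txt} staged={c.txt, f.txt}
After op 24 (git reset c.txt): modified={a.txt, b.txt, c.txt, d.txt, e.txt, f.txt} staged={f.txt}
After op 25 (git reset e.txt): modified={a.txt, b.txt, c.txt, d.txt, e.txt, f.txt} staged={f.txt}
After op 26 (git reset d.txt): modified={a.txt, b.txt, c.txt, d.txt, e.txt, f.txt} staged={f.txt}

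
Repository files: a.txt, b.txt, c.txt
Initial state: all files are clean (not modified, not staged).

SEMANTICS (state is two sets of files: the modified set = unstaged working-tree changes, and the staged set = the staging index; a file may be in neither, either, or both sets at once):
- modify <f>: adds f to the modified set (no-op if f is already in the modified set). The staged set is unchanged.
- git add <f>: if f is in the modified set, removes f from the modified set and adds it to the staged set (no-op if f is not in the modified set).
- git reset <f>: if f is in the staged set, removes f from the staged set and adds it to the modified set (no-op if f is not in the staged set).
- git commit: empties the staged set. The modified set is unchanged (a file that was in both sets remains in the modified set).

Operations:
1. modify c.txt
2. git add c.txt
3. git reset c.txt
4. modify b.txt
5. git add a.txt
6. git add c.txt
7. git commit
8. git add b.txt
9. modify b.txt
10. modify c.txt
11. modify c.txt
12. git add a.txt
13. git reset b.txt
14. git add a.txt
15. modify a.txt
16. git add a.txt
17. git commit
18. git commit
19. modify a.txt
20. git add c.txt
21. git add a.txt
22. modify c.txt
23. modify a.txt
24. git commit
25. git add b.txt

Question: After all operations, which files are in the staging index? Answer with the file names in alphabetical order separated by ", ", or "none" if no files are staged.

Answer: b.txt

Derivation:
After op 1 (modify c.txt): modified={c.txt} staged={none}
After op 2 (git add c.txt): modified={none} staged={c.txt}
After op 3 (git reset c.txt): modified={c.txt} staged={none}
After op 4 (modify b.txt): modified={b.txt, c.txt} staged={none}
After op 5 (git add a.txt): modified={b.txt, c.txt} staged={none}
After op 6 (git add c.txt): modified={b.txt} staged={c.txt}
After op 7 (git commit): modified={b.txt} staged={none}
After op 8 (git add b.txt): modified={none} staged={b.txt}
After op 9 (modify b.txt): modified={b.txt} staged={b.txt}
After op 10 (modify c.txt): modified={b.txt, c.txt} staged={b.txt}
After op 11 (modify c.txt): modified={b.txt, c.txt} staged={b.txt}
After op 12 (git add a.txt): modified={b.txt, c.txt} staged={b.txt}
After op 13 (git reset b.txt): modified={b.txt, c.txt} staged={none}
After op 14 (git add a.txt): modified={b.txt, c.txt} staged={none}
After op 15 (modify a.txt): modified={a.txt, b.txt, c.txt} staged={none}
After op 16 (git add a.txt): modified={b.txt, c.txt} staged={a.txt}
After op 17 (git commit): modified={b.txt, c.txt} staged={none}
After op 18 (git commit): modified={b.txt, c.txt} staged={none}
After op 19 (modify a.txt): modified={a.txt, b.txt, c.txt} staged={none}
After op 20 (git add c.txt): modified={a.txt, b.txt} staged={c.txt}
After op 21 (git add a.txt): modified={b.txt} staged={a.txt, c.txt}
After op 22 (modify c.txt): modified={b.txt, c.txt} staged={a.txt, c.txt}
After op 23 (modify a.txt): modified={a.txt, b.txt, c.txt} staged={a.txt, c.txt}
After op 24 (git commit): modified={a.txt, b.txt, c.txt} staged={none}
After op 25 (git add b.txt): modified={a.txt, c.txt} staged={b.txt}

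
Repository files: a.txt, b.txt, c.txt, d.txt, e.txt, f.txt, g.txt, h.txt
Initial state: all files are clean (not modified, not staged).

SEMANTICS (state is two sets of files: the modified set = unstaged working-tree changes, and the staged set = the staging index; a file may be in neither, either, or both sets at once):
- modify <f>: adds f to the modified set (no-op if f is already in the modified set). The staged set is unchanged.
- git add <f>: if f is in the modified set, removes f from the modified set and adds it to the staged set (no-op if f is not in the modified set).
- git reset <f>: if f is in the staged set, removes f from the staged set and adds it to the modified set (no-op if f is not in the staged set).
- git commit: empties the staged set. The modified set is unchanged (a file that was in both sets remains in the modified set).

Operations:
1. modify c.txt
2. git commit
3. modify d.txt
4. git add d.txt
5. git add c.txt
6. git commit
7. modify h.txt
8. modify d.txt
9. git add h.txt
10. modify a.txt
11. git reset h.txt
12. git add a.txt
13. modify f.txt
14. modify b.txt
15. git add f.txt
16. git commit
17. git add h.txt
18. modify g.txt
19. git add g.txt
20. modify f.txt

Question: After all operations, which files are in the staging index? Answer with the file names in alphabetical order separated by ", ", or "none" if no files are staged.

Answer: g.txt, h.txt

Derivation:
After op 1 (modify c.txt): modified={c.txt} staged={none}
After op 2 (git commit): modified={c.txt} staged={none}
After op 3 (modify d.txt): modified={c.txt, d.txt} staged={none}
After op 4 (git add d.txt): modified={c.txt} staged={d.txt}
After op 5 (git add c.txt): modified={none} staged={c.txt, d.txt}
After op 6 (git commit): modified={none} staged={none}
After op 7 (modify h.txt): modified={h.txt} staged={none}
After op 8 (modify d.txt): modified={d.txt, h.txt} staged={none}
After op 9 (git add h.txt): modified={d.txt} staged={h.txt}
After op 10 (modify a.txt): modified={a.txt, d.txt} staged={h.txt}
After op 11 (git reset h.txt): modified={a.txt, d.txt, h.txt} staged={none}
After op 12 (git add a.txt): modified={d.txt, h.txt} staged={a.txt}
After op 13 (modify f.txt): modified={d.txt, f.txt, h.txt} staged={a.txt}
After op 14 (modify b.txt): modified={b.txt, d.txt, f.txt, h.txt} staged={a.txt}
After op 15 (git add f.txt): modified={b.txt, d.txt, h.txt} staged={a.txt, f.txt}
After op 16 (git commit): modified={b.txt, d.txt, h.txt} staged={none}
After op 17 (git add h.txt): modified={b.txt, d.txt} staged={h.txt}
After op 18 (modify g.txt): modified={b.txt, d.txt, g.txt} staged={h.txt}
After op 19 (git add g.txt): modified={b.txt, d.txt} staged={g.txt, h.txt}
After op 20 (modify f.txt): modified={b.txt, d.txt, f.txt} staged={g.txt, h.txt}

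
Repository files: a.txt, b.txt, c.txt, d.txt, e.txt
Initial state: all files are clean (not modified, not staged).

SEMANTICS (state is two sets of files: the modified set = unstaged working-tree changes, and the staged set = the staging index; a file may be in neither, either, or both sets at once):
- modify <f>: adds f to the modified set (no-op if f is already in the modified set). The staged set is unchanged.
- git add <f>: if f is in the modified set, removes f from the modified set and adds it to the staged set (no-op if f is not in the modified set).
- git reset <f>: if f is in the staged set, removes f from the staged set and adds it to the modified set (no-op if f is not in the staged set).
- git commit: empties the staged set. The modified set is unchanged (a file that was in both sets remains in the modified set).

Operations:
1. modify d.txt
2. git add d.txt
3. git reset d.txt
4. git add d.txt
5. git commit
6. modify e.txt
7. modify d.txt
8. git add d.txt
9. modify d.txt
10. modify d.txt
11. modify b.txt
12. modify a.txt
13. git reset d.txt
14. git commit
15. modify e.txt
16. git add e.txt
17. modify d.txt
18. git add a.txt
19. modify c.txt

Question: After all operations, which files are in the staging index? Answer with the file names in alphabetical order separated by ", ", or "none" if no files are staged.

After op 1 (modify d.txt): modified={d.txt} staged={none}
After op 2 (git add d.txt): modified={none} staged={d.txt}
After op 3 (git reset d.txt): modified={d.txt} staged={none}
After op 4 (git add d.txt): modified={none} staged={d.txt}
After op 5 (git commit): modified={none} staged={none}
After op 6 (modify e.txt): modified={e.txt} staged={none}
After op 7 (modify d.txt): modified={d.txt, e.txt} staged={none}
After op 8 (git add d.txt): modified={e.txt} staged={d.txt}
After op 9 (modify d.txt): modified={d.txt, e.txt} staged={d.txt}
After op 10 (modify d.txt): modified={d.txt, e.txt} staged={d.txt}
After op 11 (modify b.txt): modified={b.txt, d.txt, e.txt} staged={d.txt}
After op 12 (modify a.txt): modified={a.txt, b.txt, d.txt, e.txt} staged={d.txt}
After op 13 (git reset d.txt): modified={a.txt, b.txt, d.txt, e.txt} staged={none}
After op 14 (git commit): modified={a.txt, b.txt, d.txt, e.txt} staged={none}
After op 15 (modify e.txt): modified={a.txt, b.txt, d.txt, e.txt} staged={none}
After op 16 (git add e.txt): modified={a.txt, b.txt, d.txt} staged={e.txt}
After op 17 (modify d.txt): modified={a.txt, b.txt, d.txt} staged={e.txt}
After op 18 (git add a.txt): modified={b.txt, d.txt} staged={a.txt, e.txt}
After op 19 (modify c.txt): modified={b.txt, c.txt, d.txt} staged={a.txt, e.txt}

Answer: a.txt, e.txt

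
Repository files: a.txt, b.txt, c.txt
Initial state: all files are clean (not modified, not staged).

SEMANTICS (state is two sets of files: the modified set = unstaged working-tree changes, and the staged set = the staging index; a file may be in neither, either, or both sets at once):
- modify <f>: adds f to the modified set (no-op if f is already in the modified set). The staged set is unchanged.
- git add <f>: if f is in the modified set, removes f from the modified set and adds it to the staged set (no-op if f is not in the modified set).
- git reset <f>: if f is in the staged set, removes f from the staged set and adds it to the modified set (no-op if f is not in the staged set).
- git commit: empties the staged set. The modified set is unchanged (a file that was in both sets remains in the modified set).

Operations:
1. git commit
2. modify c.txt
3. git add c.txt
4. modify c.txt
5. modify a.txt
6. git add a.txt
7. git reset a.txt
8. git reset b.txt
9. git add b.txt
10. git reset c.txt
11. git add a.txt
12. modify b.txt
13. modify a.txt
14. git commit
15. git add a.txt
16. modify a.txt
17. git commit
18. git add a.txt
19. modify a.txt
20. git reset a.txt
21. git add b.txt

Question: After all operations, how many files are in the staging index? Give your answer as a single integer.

Answer: 1

Derivation:
After op 1 (git commit): modified={none} staged={none}
After op 2 (modify c.txt): modified={c.txt} staged={none}
After op 3 (git add c.txt): modified={none} staged={c.txt}
After op 4 (modify c.txt): modified={c.txt} staged={c.txt}
After op 5 (modify a.txt): modified={a.txt, c.txt} staged={c.txt}
After op 6 (git add a.txt): modified={c.txt} staged={a.txt, c.txt}
After op 7 (git reset a.txt): modified={a.txt, c.txt} staged={c.txt}
After op 8 (git reset b.txt): modified={a.txt, c.txt} staged={c.txt}
After op 9 (git add b.txt): modified={a.txt, c.txt} staged={c.txt}
After op 10 (git reset c.txt): modified={a.txt, c.txt} staged={none}
After op 11 (git add a.txt): modified={c.txt} staged={a.txt}
After op 12 (modify b.txt): modified={b.txt, c.txt} staged={a.txt}
After op 13 (modify a.txt): modified={a.txt, b.txt, c.txt} staged={a.txt}
After op 14 (git commit): modified={a.txt, b.txt, c.txt} staged={none}
After op 15 (git add a.txt): modified={b.txt, c.txt} staged={a.txt}
After op 16 (modify a.txt): modified={a.txt, b.txt, c.txt} staged={a.txt}
After op 17 (git commit): modified={a.txt, b.txt, c.txt} staged={none}
After op 18 (git add a.txt): modified={b.txt, c.txt} staged={a.txt}
After op 19 (modify a.txt): modified={a.txt, b.txt, c.txt} staged={a.txt}
After op 20 (git reset a.txt): modified={a.txt, b.txt, c.txt} staged={none}
After op 21 (git add b.txt): modified={a.txt, c.txt} staged={b.txt}
Final staged set: {b.txt} -> count=1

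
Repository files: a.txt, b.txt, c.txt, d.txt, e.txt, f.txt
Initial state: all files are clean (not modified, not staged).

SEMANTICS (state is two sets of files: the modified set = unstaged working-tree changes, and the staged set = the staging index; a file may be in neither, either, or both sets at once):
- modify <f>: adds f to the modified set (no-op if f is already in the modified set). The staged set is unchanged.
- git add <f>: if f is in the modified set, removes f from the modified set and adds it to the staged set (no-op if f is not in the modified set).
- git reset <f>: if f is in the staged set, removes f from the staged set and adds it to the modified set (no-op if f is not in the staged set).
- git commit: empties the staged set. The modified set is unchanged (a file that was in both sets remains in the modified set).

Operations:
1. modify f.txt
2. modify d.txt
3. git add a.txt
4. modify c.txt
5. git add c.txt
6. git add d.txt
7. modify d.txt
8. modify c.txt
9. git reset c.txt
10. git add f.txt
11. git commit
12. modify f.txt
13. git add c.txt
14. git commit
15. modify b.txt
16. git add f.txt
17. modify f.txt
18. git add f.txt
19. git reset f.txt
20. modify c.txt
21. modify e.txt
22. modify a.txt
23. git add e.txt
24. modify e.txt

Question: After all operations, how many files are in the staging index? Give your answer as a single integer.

Answer: 1

Derivation:
After op 1 (modify f.txt): modified={f.txt} staged={none}
After op 2 (modify d.txt): modified={d.txt, f.txt} staged={none}
After op 3 (git add a.txt): modified={d.txt, f.txt} staged={none}
After op 4 (modify c.txt): modified={c.txt, d.txt, f.txt} staged={none}
After op 5 (git add c.txt): modified={d.txt, f.txt} staged={c.txt}
After op 6 (git add d.txt): modified={f.txt} staged={c.txt, d.txt}
After op 7 (modify d.txt): modified={d.txt, f.txt} staged={c.txt, d.txt}
After op 8 (modify c.txt): modified={c.txt, d.txt, f.txt} staged={c.txt, d.txt}
After op 9 (git reset c.txt): modified={c.txt, d.txt, f.txt} staged={d.txt}
After op 10 (git add f.txt): modified={c.txt, d.txt} staged={d.txt, f.txt}
After op 11 (git commit): modified={c.txt, d.txt} staged={none}
After op 12 (modify f.txt): modified={c.txt, d.txt, f.txt} staged={none}
After op 13 (git add c.txt): modified={d.txt, f.txt} staged={c.txt}
After op 14 (git commit): modified={d.txt, f.txt} staged={none}
After op 15 (modify b.txt): modified={b.txt, d.txt, f.txt} staged={none}
After op 16 (git add f.txt): modified={b.txt, d.txt} staged={f.txt}
After op 17 (modify f.txt): modified={b.txt, d.txt, f.txt} staged={f.txt}
After op 18 (git add f.txt): modified={b.txt, d.txt} staged={f.txt}
After op 19 (git reset f.txt): modified={b.txt, d.txt, f.txt} staged={none}
After op 20 (modify c.txt): modified={b.txt, c.txt, d.txt, f.txt} staged={none}
After op 21 (modify e.txt): modified={b.txt, c.txt, d.txt, e.txt, f.txt} staged={none}
After op 22 (modify a.txt): modified={a.txt, b.txt, c.txt, d.txt, e.txt, f.txt} staged={none}
After op 23 (git add e.txt): modified={a.txt, b.txt, c.txt, d.txt, f.txt} staged={e.txt}
After op 24 (modify e.txt): modified={a.txt, b.txt, c.txt, d.txt, e.txt, f.txt} staged={e.txt}
Final staged set: {e.txt} -> count=1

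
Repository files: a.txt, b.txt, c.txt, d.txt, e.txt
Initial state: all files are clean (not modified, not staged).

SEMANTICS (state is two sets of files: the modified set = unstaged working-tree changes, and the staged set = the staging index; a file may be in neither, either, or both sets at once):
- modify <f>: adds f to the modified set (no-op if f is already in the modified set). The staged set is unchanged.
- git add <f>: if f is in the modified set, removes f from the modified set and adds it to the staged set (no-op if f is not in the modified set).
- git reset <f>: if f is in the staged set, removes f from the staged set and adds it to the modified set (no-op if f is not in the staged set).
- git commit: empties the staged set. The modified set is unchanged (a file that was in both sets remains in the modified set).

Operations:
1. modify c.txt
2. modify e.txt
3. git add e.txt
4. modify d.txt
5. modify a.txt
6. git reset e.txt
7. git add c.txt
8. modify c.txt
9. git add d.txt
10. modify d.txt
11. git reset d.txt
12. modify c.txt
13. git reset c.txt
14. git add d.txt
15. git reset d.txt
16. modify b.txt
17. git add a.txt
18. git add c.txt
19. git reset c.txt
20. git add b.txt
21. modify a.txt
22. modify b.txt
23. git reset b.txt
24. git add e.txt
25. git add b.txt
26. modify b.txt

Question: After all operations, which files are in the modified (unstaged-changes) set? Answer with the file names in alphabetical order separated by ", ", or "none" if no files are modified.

After op 1 (modify c.txt): modified={c.txt} staged={none}
After op 2 (modify e.txt): modified={c.txt, e.txt} staged={none}
After op 3 (git add e.txt): modified={c.txt} staged={e.txt}
After op 4 (modify d.txt): modified={c.txt, d.txt} staged={e.txt}
After op 5 (modify a.txt): modified={a.txt, c.txt, d.txt} staged={e.txt}
After op 6 (git reset e.txt): modified={a.txt, c.txt, d.txt, e.txt} staged={none}
After op 7 (git add c.txt): modified={a.txt, d.txt, e.txt} staged={c.txt}
After op 8 (modify c.txt): modified={a.txt, c.txt, d.txt, e.txt} staged={c.txt}
After op 9 (git add d.txt): modified={a.txt, c.txt, e.txt} staged={c.txt, d.txt}
After op 10 (modify d.txt): modified={a.txt, c.txt, d.txt, e.txt} staged={c.txt, d.txt}
After op 11 (git reset d.txt): modified={a.txt, c.txt, d.txt, e.txt} staged={c.txt}
After op 12 (modify c.txt): modified={a.txt, c.txt, d.txt, e.txt} staged={c.txt}
After op 13 (git reset c.txt): modified={a.txt, c.txt, d.txt, e.txt} staged={none}
After op 14 (git add d.txt): modified={a.txt, c.txt, e.txt} staged={d.txt}
After op 15 (git reset d.txt): modified={a.txt, c.txt, d.txt, e.txt} staged={none}
After op 16 (modify b.txt): modified={a.txt, b.txt, c.txt, d.txt, e.txt} staged={none}
After op 17 (git add a.txt): modified={b.txt, c.txt, d.txt, e.txt} staged={a.txt}
After op 18 (git add c.txt): modified={b.txt, d.txt, e.txt} staged={a.txt, c.txt}
After op 19 (git reset c.txt): modified={b.txt, c.txt, d.txt, e.txt} staged={a.txt}
After op 20 (git add b.txt): modified={c.txt, d.txt, e.txt} staged={a.txt, b.txt}
After op 21 (modify a.txt): modified={a.txt, c.txt, d.txt, e.txt} staged={a.txt, b.txt}
After op 22 (modify b.txt): modified={a.txt, b.txt, c.txt, d.txt, e.txt} staged={a.txt, b.txt}
After op 23 (git reset b.txt): modified={a.txt, b.txt, c.txt, d.txt, e.txt} staged={a.txt}
After op 24 (git add e.txt): modified={a.txt, b.txt, c.txt, d.txt} staged={a.txt, e.txt}
After op 25 (git add b.txt): modified={a.txt, c.txt, d.txt} staged={a.txt, b.txt, e.txt}
After op 26 (modify b.txt): modified={a.txt, b.txt, c.txt, d.txt} staged={a.txt, b.txt, e.txt}

Answer: a.txt, b.txt, c.txt, d.txt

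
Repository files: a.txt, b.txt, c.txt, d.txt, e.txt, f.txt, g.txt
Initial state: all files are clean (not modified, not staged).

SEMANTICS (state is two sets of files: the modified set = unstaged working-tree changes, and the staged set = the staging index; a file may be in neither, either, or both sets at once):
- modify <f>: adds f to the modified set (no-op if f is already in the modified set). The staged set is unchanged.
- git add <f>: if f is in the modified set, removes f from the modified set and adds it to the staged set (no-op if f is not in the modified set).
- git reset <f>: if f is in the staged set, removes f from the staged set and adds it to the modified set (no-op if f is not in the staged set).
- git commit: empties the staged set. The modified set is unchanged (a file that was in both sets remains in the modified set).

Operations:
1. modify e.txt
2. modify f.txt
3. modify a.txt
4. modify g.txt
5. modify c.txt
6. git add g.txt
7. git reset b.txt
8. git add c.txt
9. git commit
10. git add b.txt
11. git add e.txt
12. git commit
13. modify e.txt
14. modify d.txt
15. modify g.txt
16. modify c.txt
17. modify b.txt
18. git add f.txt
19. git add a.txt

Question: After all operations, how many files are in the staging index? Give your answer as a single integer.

Answer: 2

Derivation:
After op 1 (modify e.txt): modified={e.txt} staged={none}
After op 2 (modify f.txt): modified={e.txt, f.txt} staged={none}
After op 3 (modify a.txt): modified={a.txt, e.txt, f.txt} staged={none}
After op 4 (modify g.txt): modified={a.txt, e.txt, f.txt, g.txt} staged={none}
After op 5 (modify c.txt): modified={a.txt, c.txt, e.txt, f.txt, g.txt} staged={none}
After op 6 (git add g.txt): modified={a.txt, c.txt, e.txt, f.txt} staged={g.txt}
After op 7 (git reset b.txt): modified={a.txt, c.txt, e.txt, f.txt} staged={g.txt}
After op 8 (git add c.txt): modified={a.txt, e.txt, f.txt} staged={c.txt, g.txt}
After op 9 (git commit): modified={a.txt, e.txt, f.txt} staged={none}
After op 10 (git add b.txt): modified={a.txt, e.txt, f.txt} staged={none}
After op 11 (git add e.txt): modified={a.txt, f.txt} staged={e.txt}
After op 12 (git commit): modified={a.txt, f.txt} staged={none}
After op 13 (modify e.txt): modified={a.txt, e.txt, f.txt} staged={none}
After op 14 (modify d.txt): modified={a.txt, d.txt, e.txt, f.txt} staged={none}
After op 15 (modify g.txt): modified={a.txt, d.txt, e.txt, f.txt, g.txt} staged={none}
After op 16 (modify c.txt): modified={a.txt, c.txt, d.txt, e.txt, f.txt, g.txt} staged={none}
After op 17 (modify b.txt): modified={a.txt, b.txt, c.txt, d.txt, e.txt, f.txt, g.txt} staged={none}
After op 18 (git add f.txt): modified={a.txt, b.txt, c.txt, d.txt, e.txt, g.txt} staged={f.txt}
After op 19 (git add a.txt): modified={b.txt, c.txt, d.txt, e.txt, g.txt} staged={a.txt, f.txt}
Final staged set: {a.txt, f.txt} -> count=2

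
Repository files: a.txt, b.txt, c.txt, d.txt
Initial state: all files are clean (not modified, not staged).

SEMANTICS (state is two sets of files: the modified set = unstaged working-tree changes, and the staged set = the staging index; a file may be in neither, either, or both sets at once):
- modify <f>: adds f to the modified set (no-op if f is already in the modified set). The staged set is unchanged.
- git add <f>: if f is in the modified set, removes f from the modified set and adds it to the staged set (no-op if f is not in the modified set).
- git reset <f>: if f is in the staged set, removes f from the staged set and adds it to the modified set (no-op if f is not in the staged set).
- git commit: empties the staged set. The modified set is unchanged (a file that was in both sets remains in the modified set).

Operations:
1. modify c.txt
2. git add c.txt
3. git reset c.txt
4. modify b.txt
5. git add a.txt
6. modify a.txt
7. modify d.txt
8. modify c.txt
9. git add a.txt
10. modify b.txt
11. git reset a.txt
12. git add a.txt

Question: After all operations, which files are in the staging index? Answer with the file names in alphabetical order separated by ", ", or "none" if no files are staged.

Answer: a.txt

Derivation:
After op 1 (modify c.txt): modified={c.txt} staged={none}
After op 2 (git add c.txt): modified={none} staged={c.txt}
After op 3 (git reset c.txt): modified={c.txt} staged={none}
After op 4 (modify b.txt): modified={b.txt, c.txt} staged={none}
After op 5 (git add a.txt): modified={b.txt, c.txt} staged={none}
After op 6 (modify a.txt): modified={a.txt, b.txt, c.txt} staged={none}
After op 7 (modify d.txt): modified={a.txt, b.txt, c.txt, d.txt} staged={none}
After op 8 (modify c.txt): modified={a.txt, b.txt, c.txt, d.txt} staged={none}
After op 9 (git add a.txt): modified={b.txt, c.txt, d.txt} staged={a.txt}
After op 10 (modify b.txt): modified={b.txt, c.txt, d.txt} staged={a.txt}
After op 11 (git reset a.txt): modified={a.txt, b.txt, c.txt, d.txt} staged={none}
After op 12 (git add a.txt): modified={b.txt, c.txt, d.txt} staged={a.txt}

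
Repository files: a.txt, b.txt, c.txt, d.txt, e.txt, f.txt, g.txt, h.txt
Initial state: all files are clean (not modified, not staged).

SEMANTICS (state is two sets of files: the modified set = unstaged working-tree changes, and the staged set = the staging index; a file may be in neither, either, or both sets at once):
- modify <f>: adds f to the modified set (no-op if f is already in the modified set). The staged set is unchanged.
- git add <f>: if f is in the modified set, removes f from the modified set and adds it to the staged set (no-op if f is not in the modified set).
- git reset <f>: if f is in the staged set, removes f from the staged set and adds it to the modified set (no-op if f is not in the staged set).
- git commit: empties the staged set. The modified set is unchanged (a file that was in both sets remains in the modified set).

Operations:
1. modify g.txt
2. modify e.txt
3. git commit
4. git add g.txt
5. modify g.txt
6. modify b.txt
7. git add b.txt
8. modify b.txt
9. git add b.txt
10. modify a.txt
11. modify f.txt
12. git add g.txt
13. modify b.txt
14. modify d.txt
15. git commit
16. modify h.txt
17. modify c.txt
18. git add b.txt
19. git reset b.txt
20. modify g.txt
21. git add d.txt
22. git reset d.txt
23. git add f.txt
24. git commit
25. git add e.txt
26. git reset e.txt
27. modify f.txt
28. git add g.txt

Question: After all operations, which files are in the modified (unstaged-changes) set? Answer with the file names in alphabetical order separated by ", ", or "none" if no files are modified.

Answer: a.txt, b.txt, c.txt, d.txt, e.txt, f.txt, h.txt

Derivation:
After op 1 (modify g.txt): modified={g.txt} staged={none}
After op 2 (modify e.txt): modified={e.txt, g.txt} staged={none}
After op 3 (git commit): modified={e.txt, g.txt} staged={none}
After op 4 (git add g.txt): modified={e.txt} staged={g.txt}
After op 5 (modify g.txt): modified={e.txt, g.txt} staged={g.txt}
After op 6 (modify b.txt): modified={b.txt, e.txt, g.txt} staged={g.txt}
After op 7 (git add b.txt): modified={e.txt, g.txt} staged={b.txt, g.txt}
After op 8 (modify b.txt): modified={b.txt, e.txt, g.txt} staged={b.txt, g.txt}
After op 9 (git add b.txt): modified={e.txt, g.txt} staged={b.txt, g.txt}
After op 10 (modify a.txt): modified={a.txt, e.txt, g.txt} staged={b.txt, g.txt}
After op 11 (modify f.txt): modified={a.txt, e.txt, f.txt, g.txt} staged={b.txt, g.txt}
After op 12 (git add g.txt): modified={a.txt, e.txt, f.txt} staged={b.txt, g.txt}
After op 13 (modify b.txt): modified={a.txt, b.txt, e.txt, f.txt} staged={b.txt, g.txt}
After op 14 (modify d.txt): modified={a.txt, b.txt, d.txt, e.txt, f.txt} staged={b.txt, g.txt}
After op 15 (git commit): modified={a.txt, b.txt, d.txt, e.txt, f.txt} staged={none}
After op 16 (modify h.txt): modified={a.txt, b.txt, d.txt, e.txt, f.txt, h.txt} staged={none}
After op 17 (modify c.txt): modified={a.txt, b.txt, c.txt, d.txt, e.txt, f.txt, h.txt} staged={none}
After op 18 (git add b.txt): modified={a.txt, c.txt, d.txt, e.txt, f.txt, h.txt} staged={b.txt}
After op 19 (git reset b.txt): modified={a.txt, b.txt, c.txt, d.txt, e.txt, f.txt, h.txt} staged={none}
After op 20 (modify g.txt): modified={a.txt, b.txt, c.txt, d.txt, e.txt, f.txt, g.txt, h.txt} staged={none}
After op 21 (git add d.txt): modified={a.txt, b.txt, c.txt, e.txt, f.txt, g.txt, h.txt} staged={d.txt}
After op 22 (git reset d.txt): modified={a.txt, b.txt, c.txt, d.txt, e.txt, f.txt, g.txt, h.txt} staged={none}
After op 23 (git add f.txt): modified={a.txt, b.txt, c.txt, d.txt, e.txt, g.txt, h.txt} staged={f.txt}
After op 24 (git commit): modified={a.txt, b.txt, c.txt, d.txt, e.txt, g.txt, h.txt} staged={none}
After op 25 (git add e.txt): modified={a.txt, b.txt, c.txt, d.txt, g.txt, h.txt} staged={e.txt}
After op 26 (git reset e.txt): modified={a.txt, b.txt, c.txt, d.txt, e.txt, g.txt, h.txt} staged={none}
After op 27 (modify f.txt): modified={a.txt, b.txt, c.txt, d.txt, e.txt, f.txt, g.txt, h.txt} staged={none}
After op 28 (git add g.txt): modified={a.txt, b.txt, c.txt, d.txt, e.txt, f.txt, h.txt} staged={g.txt}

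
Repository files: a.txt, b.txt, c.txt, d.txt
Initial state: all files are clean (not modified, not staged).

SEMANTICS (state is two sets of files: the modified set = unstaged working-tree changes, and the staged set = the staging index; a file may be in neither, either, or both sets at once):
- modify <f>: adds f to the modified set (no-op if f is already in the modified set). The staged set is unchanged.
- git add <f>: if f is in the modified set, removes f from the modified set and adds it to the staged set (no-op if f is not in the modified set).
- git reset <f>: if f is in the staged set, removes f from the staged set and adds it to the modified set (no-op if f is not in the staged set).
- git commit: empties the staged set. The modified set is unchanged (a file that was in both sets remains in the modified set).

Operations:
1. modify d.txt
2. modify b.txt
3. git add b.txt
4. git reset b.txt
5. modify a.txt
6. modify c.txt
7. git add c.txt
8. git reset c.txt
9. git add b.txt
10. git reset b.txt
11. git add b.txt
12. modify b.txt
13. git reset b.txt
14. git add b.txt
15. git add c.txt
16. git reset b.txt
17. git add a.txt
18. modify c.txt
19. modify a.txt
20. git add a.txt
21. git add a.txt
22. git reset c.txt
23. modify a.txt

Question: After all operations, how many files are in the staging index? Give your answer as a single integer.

Answer: 1

Derivation:
After op 1 (modify d.txt): modified={d.txt} staged={none}
After op 2 (modify b.txt): modified={b.txt, d.txt} staged={none}
After op 3 (git add b.txt): modified={d.txt} staged={b.txt}
After op 4 (git reset b.txt): modified={b.txt, d.txt} staged={none}
After op 5 (modify a.txt): modified={a.txt, b.txt, d.txt} staged={none}
After op 6 (modify c.txt): modified={a.txt, b.txt, c.txt, d.txt} staged={none}
After op 7 (git add c.txt): modified={a.txt, b.txt, d.txt} staged={c.txt}
After op 8 (git reset c.txt): modified={a.txt, b.txt, c.txt, d.txt} staged={none}
After op 9 (git add b.txt): modified={a.txt, c.txt, d.txt} staged={b.txt}
After op 10 (git reset b.txt): modified={a.txt, b.txt, c.txt, d.txt} staged={none}
After op 11 (git add b.txt): modified={a.txt, c.txt, d.txt} staged={b.txt}
After op 12 (modify b.txt): modified={a.txt, b.txt, c.txt, d.txt} staged={b.txt}
After op 13 (git reset b.txt): modified={a.txt, b.txt, c.txt, d.txt} staged={none}
After op 14 (git add b.txt): modified={a.txt, c.txt, d.txt} staged={b.txt}
After op 15 (git add c.txt): modified={a.txt, d.txt} staged={b.txt, c.txt}
After op 16 (git reset b.txt): modified={a.txt, b.txt, d.txt} staged={c.txt}
After op 17 (git add a.txt): modified={b.txt, d.txt} staged={a.txt, c.txt}
After op 18 (modify c.txt): modified={b.txt, c.txt, d.txt} staged={a.txt, c.txt}
After op 19 (modify a.txt): modified={a.txt, b.txt, c.txt, d.txt} staged={a.txt, c.txt}
After op 20 (git add a.txt): modified={b.txt, c.txt, d.txt} staged={a.txt, c.txt}
After op 21 (git add a.txt): modified={b.txt, c.txt, d.txt} staged={a.txt, c.txt}
After op 22 (git reset c.txt): modified={b.txt, c.txt, d.txt} staged={a.txt}
After op 23 (modify a.txt): modified={a.txt, b.txt, c.txt, d.txt} staged={a.txt}
Final staged set: {a.txt} -> count=1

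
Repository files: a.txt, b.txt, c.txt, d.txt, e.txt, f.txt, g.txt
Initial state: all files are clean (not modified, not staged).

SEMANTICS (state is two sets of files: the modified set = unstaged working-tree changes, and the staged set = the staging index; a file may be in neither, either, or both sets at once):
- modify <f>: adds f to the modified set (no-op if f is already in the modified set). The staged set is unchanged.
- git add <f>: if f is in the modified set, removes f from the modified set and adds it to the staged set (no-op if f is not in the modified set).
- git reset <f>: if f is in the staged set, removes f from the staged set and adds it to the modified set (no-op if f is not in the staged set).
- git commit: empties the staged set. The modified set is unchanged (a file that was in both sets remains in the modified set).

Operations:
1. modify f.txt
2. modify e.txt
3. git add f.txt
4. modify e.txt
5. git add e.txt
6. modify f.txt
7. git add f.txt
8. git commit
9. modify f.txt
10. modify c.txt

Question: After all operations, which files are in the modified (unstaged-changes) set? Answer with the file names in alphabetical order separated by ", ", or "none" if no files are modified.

Answer: c.txt, f.txt

Derivation:
After op 1 (modify f.txt): modified={f.txt} staged={none}
After op 2 (modify e.txt): modified={e.txt, f.txt} staged={none}
After op 3 (git add f.txt): modified={e.txt} staged={f.txt}
After op 4 (modify e.txt): modified={e.txt} staged={f.txt}
After op 5 (git add e.txt): modified={none} staged={e.txt, f.txt}
After op 6 (modify f.txt): modified={f.txt} staged={e.txt, f.txt}
After op 7 (git add f.txt): modified={none} staged={e.txt, f.txt}
After op 8 (git commit): modified={none} staged={none}
After op 9 (modify f.txt): modified={f.txt} staged={none}
After op 10 (modify c.txt): modified={c.txt, f.txt} staged={none}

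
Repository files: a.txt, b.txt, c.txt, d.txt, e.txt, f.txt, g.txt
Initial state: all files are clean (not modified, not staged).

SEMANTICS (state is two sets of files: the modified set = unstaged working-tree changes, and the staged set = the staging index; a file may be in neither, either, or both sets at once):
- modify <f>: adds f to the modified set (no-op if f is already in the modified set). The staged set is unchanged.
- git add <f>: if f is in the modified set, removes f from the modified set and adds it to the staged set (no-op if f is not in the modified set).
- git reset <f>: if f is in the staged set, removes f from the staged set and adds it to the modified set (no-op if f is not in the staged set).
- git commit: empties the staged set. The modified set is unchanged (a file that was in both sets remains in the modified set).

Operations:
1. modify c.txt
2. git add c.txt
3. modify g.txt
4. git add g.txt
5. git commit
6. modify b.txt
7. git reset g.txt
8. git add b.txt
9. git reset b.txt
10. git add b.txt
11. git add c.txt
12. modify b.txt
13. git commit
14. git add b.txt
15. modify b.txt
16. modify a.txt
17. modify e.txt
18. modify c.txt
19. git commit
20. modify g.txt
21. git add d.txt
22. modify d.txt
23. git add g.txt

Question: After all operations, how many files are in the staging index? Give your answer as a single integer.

After op 1 (modify c.txt): modified={c.txt} staged={none}
After op 2 (git add c.txt): modified={none} staged={c.txt}
After op 3 (modify g.txt): modified={g.txt} staged={c.txt}
After op 4 (git add g.txt): modified={none} staged={c.txt, g.txt}
After op 5 (git commit): modified={none} staged={none}
After op 6 (modify b.txt): modified={b.txt} staged={none}
After op 7 (git reset g.txt): modified={b.txt} staged={none}
After op 8 (git add b.txt): modified={none} staged={b.txt}
After op 9 (git reset b.txt): modified={b.txt} staged={none}
After op 10 (git add b.txt): modified={none} staged={b.txt}
After op 11 (git add c.txt): modified={none} staged={b.txt}
After op 12 (modify b.txt): modified={b.txt} staged={b.txt}
After op 13 (git commit): modified={b.txt} staged={none}
After op 14 (git add b.txt): modified={none} staged={b.txt}
After op 15 (modify b.txt): modified={b.txt} staged={b.txt}
After op 16 (modify a.txt): modified={a.txt, b.txt} staged={b.txt}
After op 17 (modify e.txt): modified={a.txt, b.txt, e.txt} staged={b.txt}
After op 18 (modify c.txt): modified={a.txt, b.txt, c.txt, e.txt} staged={b.txt}
After op 19 (git commit): modified={a.txt, b.txt, c.txt, e.txt} staged={none}
After op 20 (modify g.txt): modified={a.txt, b.txt, c.txt, e.txt, g.txt} staged={none}
After op 21 (git add d.txt): modified={a.txt, b.txt, c.txt, e.txt, g.txt} staged={none}
After op 22 (modify d.txt): modified={a.txt, b.txt, c.txt, d.txt, e.txt, g.txt} staged={none}
After op 23 (git add g.txt): modified={a.txt, b.txt, c.txt, d.txt, e.txt} staged={g.txt}
Final staged set: {g.txt} -> count=1

Answer: 1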